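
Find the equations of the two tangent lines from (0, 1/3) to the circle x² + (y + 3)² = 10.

Let a tangent through (0, 1/3) have slope m. Its distance from (0, −3) must equal √10:
(0m − (−10/3))² = 10(m² + 1)
9m² − 1 = 0, so m = −1/3 or m = 1/3.
With m = −1/3: x + 3y = 1. With m = 1/3: x − 3y = −1.

x + 3y = 1 and x − 3y = −1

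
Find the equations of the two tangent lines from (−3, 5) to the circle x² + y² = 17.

Write the tangent as mx − y + (5 − m·(−3)) = 0 and set its distance from the centre to √17:
[m·(3) − (−5)]² = 17(m² + 1)
4m² − 15m − 4 = 0, so m = 4 or m = −1/4.
Through (−3, 5) these give 4x − y = −17 and x + 4y = 17.

4x − y = −17 and x + 4y = 17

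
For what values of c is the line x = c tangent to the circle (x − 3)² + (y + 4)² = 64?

c = −5 or c = 11

Tangency holds when the distance from the centre (3, −4) to the line equals the radius 8:
|1·3 + 0·(−4) − c| / √1 = 8
|c − (3)| = 8, so c = 11 or c = −5.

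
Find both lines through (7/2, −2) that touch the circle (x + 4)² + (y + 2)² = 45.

Write the tangent as mx − y + (−2 − m·(7/2)) = 0 and set its distance from the centre to 3√5:
(−15/2m − (0))² = 45(m² + 1)
m² − 4 = 0, so m = −2 or m = 2.
Through (7/2, −2) these give 2x + y = 5 and 2x − y = 9.

2x + y = 5 and 2x − y = 9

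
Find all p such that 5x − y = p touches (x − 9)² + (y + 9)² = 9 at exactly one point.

Tangency holds when the distance from the centre (9, −9) to the line equals the radius 3:
|5·9 − 1·(−9) − p| / √26 = 3
|p − (54)| = 3√26.

p = 54 ± 3√26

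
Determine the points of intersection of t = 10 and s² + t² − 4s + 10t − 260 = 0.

From the line, t = 10. Substituting:
s² − 4s − 60 = 0
s = 10 or s = −6, giving (10, 10) and (−6, 10).

(−6, 10) and (10, 10)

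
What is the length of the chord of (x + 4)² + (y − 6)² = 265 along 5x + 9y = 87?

Centre (−4, 6), r² = 265. Perpendicular distance d from centre to line = |−53| / √106 = 53/√106.
Half the chord is √(r² − d²) = √(477/2), so the full chord is 3√106.

3√106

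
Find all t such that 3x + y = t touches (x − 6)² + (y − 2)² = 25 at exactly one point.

t = 20 ± 5√10

Tangency holds when the distance from the centre (6, 2) to the line equals the radius 5:
|3·6 + 1·2 − t| / √10 = 5
|t − (20)| = 5√10.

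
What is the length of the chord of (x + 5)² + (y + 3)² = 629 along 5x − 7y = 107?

From the line, y = (−107 + 5x)/7. Substituting:
74x² − 370x − 22200 = 0  ⟹  x² − 5x − 300 = 0
x = 20 or x = −15, giving (20, −1) and (−15, −26).
|(20, −1) − (−15, −26)| = √((35)² + (25)²) = 5√74.

5√74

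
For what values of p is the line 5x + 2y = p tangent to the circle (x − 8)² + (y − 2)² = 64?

For a tangent, require d(centre, line) = r = 8.
|5·8 + 2·2 − p| / √29 = 8
|p − (44)| = 8√29.

p = 44 ± 8√29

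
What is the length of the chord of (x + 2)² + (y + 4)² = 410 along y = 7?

34

From the line, y = 7. Substituting:
x² + 4x − 285 = 0
x = 15 or x = −19, giving (15, 7) and (−19, 7).
Chord length = distance between (15, 7) and (−19, 7) = √1156 = 34.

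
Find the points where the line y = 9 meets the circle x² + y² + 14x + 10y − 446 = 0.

Substitute y = 9:
x² + 14x − 275 = 0
x = 11 or x = −25, giving (11, 9) and (−25, 9).

(−25, 9) and (11, 9)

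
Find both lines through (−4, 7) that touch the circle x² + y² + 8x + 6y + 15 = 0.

3x − y = −19 and 3x + y = −5

Write the tangent as mx − y + (7 − m·(−4)) = 0 and set its distance from the centre to √10:
(0m − (−10))² = 10(m² + 1)
m² − 9 = 0, so m = 3 or m = −3.
Through (−4, 7) these give 3x − y = −19 and 3x + y = −5.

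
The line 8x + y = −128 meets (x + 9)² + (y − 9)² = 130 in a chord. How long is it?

2√65

The distance from (−9, 9) to the line is 65/√65, and r² = 130.
Chord = 2√(r² − d²) = 2·√(65) = 2√65.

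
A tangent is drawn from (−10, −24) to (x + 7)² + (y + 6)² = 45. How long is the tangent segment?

12√2

With centre O = (−7, −6), |OP|² = 333 and r² = 45.
Power of the point: PT² = |PO|² − r² = 288, so PT = 12√2.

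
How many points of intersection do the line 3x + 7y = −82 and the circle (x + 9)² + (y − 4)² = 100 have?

0

Substituting the line into the circle gives 58x² + 1542x + 11169 = 0.
Discriminant = (1542)² − 4·58·(11169) = −213444 < 0.
No real roots: the line does not meet the circle.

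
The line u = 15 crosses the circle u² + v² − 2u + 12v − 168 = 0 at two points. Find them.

The line gives u = 15. Substituting into the circle:
v² + 12v + 27 = 0
v = −3 or v = −9, giving (15, −3) and (15, −9).

(15, −9) and (15, −3)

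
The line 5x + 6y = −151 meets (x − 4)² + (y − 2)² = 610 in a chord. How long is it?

The distance from (4, 2) to the line is 183/√61, and r² = 610.
Chord = 2√(r² − d²) = 2·√(61) = 2√61.

2√61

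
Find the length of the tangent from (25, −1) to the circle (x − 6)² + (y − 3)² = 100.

√277

Centre (6, 3), r² = 100. |PO|² = (19)² + (−4)² = 377.
By the tangent–radius right angle, tangent length = √(|PO|² − r²) = √277.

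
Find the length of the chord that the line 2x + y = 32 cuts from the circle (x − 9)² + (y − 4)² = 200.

Centre (9, 4), r² = 200. Perpendicular distance d from centre to line = |−10| / √5 = 10/√5.
Chord = 2√(r² − d²) = 2·√(180) = 12√5.

12√5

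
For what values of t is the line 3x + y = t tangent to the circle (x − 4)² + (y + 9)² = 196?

The line touches the circle iff its distance from (4, −9) is 14:
|3·4 + 1·(−9) − t| / √10 = 14
|t − (3)| = 14√10.

t = 3 ± 14√10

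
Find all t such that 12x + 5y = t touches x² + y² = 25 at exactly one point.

t = −65 or t = 65

Tangency holds when the distance from the centre (0, 0) to the line equals the radius 5:
|12·0 + 5·0 − t| / √169 = 5
|t| = 5·13, so t = 65 or t = −65.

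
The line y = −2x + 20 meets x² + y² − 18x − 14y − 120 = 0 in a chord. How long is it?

Centre (9, 7), r² = 250. Perpendicular distance d from centre to line = |5| / √5 = 5/√5.
Chord = 2√(r² − d²) = 2·√(245) = 14√5.

14√5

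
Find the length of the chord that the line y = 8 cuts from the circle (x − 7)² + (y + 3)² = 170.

14

The distance from (7, −3) to the line is 11, and r² = 170.
Chord = 2√(r² − d²) = 2·√(49) = 14.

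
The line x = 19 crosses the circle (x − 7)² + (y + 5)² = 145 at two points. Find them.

(19, −6) and (19, −4)

The line gives x = 19. Substituting into the circle:
y² + 10y + 24 = 0
y = −4 or y = −6, giving (19, −4) and (19, −6).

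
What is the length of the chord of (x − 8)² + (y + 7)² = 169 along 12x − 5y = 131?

26

From the line, y = (−131 + 12x)/5. Substituting:
169x² − 2704x + 6591 = 0  ⟹  x² − 16x + 39 = 0
x = 13 or x = 3, giving (13, 5) and (3, −19).
Chord length = distance between (13, 5) and (3, −19) = √676 = 26.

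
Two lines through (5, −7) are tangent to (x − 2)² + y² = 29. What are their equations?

5x − 2y = 39 and 2x + 5y = −25

Let a tangent through (5, −7) have slope m. Its distance from (2, 0) must equal √29:
[m·(−3) − (7)]² = 29(m² + 1)
10m² − 21m − 10 = 0, so m = 5/2 or m = −2/5.
Through (5, −7) these give 5x − 2y = 39 and 2x + 5y = −25.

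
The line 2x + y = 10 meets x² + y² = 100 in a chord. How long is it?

The distance from (0, 0) to the line is 10/√5, and r² = 100.
Half the chord is √(r² − d²) = √(80), so the full chord is 8√5.

8√5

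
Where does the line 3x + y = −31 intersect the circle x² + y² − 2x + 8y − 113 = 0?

(−10, −1) and (−6, −13)

From the line, y = −3x − 31. Substituting:
10x² + 160x + 600 = 0  ⟹  x² + 16x + 60 = 0
x = −6 or x = −10, giving (−6, −13) and (−10, −1).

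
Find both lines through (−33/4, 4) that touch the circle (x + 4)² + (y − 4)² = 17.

4x − y = −37 and 4x + y = −29

A line y − (4) = m(x − (−33/4)) is tangent when its distance from (−4, 4) is √17:
[m·(17/4) − (0)]² = 17(m² + 1)
m² − 16 = 0, so m = 4 or m = −4.
Through (−33/4, 4) these give 4x − y = −37 and 4x + y = −29.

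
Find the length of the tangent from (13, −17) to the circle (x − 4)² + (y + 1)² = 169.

With centre O = (4, −1), |OP|² = 337 and r² = 169.
By the tangent–radius right angle, tangent length = √(|PO|² − r²) = √168 = 2√42.

2√42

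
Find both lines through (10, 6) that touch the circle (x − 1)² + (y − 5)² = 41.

4x + 5y = 70 and 5x − 4y = 26

Write the tangent as mx − y + (6 − m·(10)) = 0 and set its distance from the centre to √41:
[m·(−9) − (−1)]² = 41(m² + 1)
20m² − 9m − 20 = 0, so m = −4/5 or m = 5/4.
With m = −4/5: 4x + 5y = 70. With m = 5/4: 5x − 4y = 26.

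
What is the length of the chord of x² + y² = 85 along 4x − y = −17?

The distance from (0, 0) to the line is 17/√17, and r² = 85.
Half the chord is √(r² − d²) = √(68), so the full chord is 4√17.

4√17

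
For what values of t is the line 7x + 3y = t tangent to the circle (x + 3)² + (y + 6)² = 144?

t = −39 ± 12√58

The line touches the circle iff its distance from (−3, −6) is 12:
|7·(−3) + 3·(−6) − t| / √58 = 12
|t − (−39)| = 12√58.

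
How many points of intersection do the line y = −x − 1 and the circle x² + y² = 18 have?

Substituting the line into the circle gives 2x² + 2x − 17 = 0.
Δ = 4 − (−136) = 140.
Two real roots: the line is a secant.

2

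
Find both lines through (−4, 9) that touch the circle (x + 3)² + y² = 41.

4x + 5y = 29 and 5x − 4y = −56

Let a tangent through (−4, 9) have slope m. Its distance from (−3, 0) must equal √41:
(1m − (−9))² = 41(m² + 1)
20m² − 9m − 20 = 0, so m = −4/5 or m = 5/4.
With m = −4/5: 4x + 5y = 29. With m = 5/4: 5x − 4y = −56.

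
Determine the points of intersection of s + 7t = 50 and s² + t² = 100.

From the line, t = (50 − s)/7. Substituting:
50s² − 100s − 2400 = 0  ⟹  s² − 2s − 48 = 0
s = 8 or s = −6, giving (8, 6) and (−6, 8).

(−6, 8) and (8, 6)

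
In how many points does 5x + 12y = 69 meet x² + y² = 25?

0

d² = (5·0 + 12·0 − (69))²/169 = 4761/169; r² = 25.
Since d² > r², the line lies outside the circle.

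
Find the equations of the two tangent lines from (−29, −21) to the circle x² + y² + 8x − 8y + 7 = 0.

Let a tangent through (−29, −21) have slope m. Its distance from (−4, 4) must equal 5:
(25m − (25))² = 25(m² + 1)
12m² − 25m + 12 = 0, so m = 4/3 or m = 3/4.
With m = 4/3: 4x − 3y = −53. With m = 3/4: 3x − 4y = −3.

4x − 3y = −53 and 3x − 4y = −3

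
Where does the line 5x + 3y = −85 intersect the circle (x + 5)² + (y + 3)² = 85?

Express y = (−85 − 5x)/3 and substitute into the circle:
34x² + 850x + 5236 = 0  ⟹  x² + 25x + 154 = 0
x = −11 or x = −14, giving (−11, −10) and (−14, −5).

(−14, −5) and (−11, −10)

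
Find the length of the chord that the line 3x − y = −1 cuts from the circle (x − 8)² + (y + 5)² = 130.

4√10

From the line, y = 3x + 1. Substituting:
10x² + 20x − 30 = 0  ⟹  x² + 2x − 3 = 0
x = 1 or x = −3, giving (1, 4) and (−3, −8).
|(1, 4) − (−3, −8)| = √((4)² + (12)²) = 4√10.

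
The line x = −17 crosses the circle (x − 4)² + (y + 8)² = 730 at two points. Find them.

(−17, −25) and (−17, 9)

The line gives x = −17. Substituting into the circle:
y² + 16y − 225 = 0
y = 9 or y = −25, giving (−17, 9) and (−17, −25).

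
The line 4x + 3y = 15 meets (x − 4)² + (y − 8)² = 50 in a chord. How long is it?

Substitute y = (15 − 4x)/3:
25x² − 225 = 0  ⟹  x² − 9 = 0
x = 3 or x = −3, giving (3, 1) and (−3, 9).
|(3, 1) − (−3, 9)| = √((6)² + (−8)²) = 10.

10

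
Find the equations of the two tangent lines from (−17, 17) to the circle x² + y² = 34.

A line y − (17) = m(x − (−17)) is tangent when its distance from (0, 0) is √34:
(17m − (−17))² = 34(m² + 1)
15m² + 34m + 15 = 0, so m = −3/5 or m = −5/3.
Through (−17, 17) these give 3x + 5y = 34 and 5x + 3y = −34.

3x + 5y = 34 and 5x + 3y = −34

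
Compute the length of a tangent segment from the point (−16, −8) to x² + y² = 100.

With centre O = (0, 0), |OP|² = 320 and r² = 100.
By the tangent–radius right angle, tangent length = √(|PO|² − r²) = √220 = 2√55.

2√55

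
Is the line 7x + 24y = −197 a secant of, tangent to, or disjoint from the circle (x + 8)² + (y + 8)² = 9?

d² = (7·(−8) + 24·(−8) − (−197))²/625 = 2601/625; r² = 9.
Since d² < r², the line cuts the circle twice.

secant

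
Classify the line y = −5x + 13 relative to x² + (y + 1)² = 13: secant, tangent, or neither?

secant

Substituting the line into the circle gives 26x² − 140x + 183 = 0.
Discriminant = (−140)² − 4·26·(183) = 568 > 0.
Two real roots: the line is a secant.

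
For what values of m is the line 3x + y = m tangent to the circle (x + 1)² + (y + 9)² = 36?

m = −12 ± 6√10

Tangency holds when the distance from the centre (−1, −9) to the line equals the radius 6:
|3·(−1) + 1·(−9) − m| / √10 = 6
|m − (−12)| = 6√10.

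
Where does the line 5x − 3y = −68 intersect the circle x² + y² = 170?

(−13, 1) and (−7, 11)

Substitute y = (68 + 5x)/3:
34x² + 680x + 3094 = 0  ⟹  x² + 20x + 91 = 0
x = −7 or x = −13, giving (−7, 11) and (−13, 1).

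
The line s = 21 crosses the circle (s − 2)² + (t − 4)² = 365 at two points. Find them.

The line gives s = 21. Substituting into the circle:
t² − 8t + 12 = 0
t = 6 or t = 2, giving (21, 6) and (21, 2).

(21, 2) and (21, 6)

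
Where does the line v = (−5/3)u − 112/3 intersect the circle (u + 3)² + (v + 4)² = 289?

Express v = (−112 − 5u)/3 and substitute into the circle:
34u² + 1054u + 7480 = 0  ⟹  u² + 31u + 220 = 0
u = −11 or u = −20, giving (−11, −19) and (−20, −4).

(−20, −4) and (−11, −19)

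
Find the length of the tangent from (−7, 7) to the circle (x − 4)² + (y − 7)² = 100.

Centre (4, 7), r² = 100. |PO|² = (−11)² + (0)² = 121.
By the tangent–radius right angle, tangent length = √(|PO|² − r²) = √21.

√21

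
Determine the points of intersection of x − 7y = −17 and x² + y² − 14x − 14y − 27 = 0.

(−3, 2) and (18, 5)

Substitute y = (17 + x)/7:
50x² − 750x − 2700 = 0  ⟹  x² − 15x − 54 = 0
x = 18 or x = −3, giving (18, 5) and (−3, 2).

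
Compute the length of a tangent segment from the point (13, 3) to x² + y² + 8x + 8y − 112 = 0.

The centre is (−4, −4) and r = 12. The square of the distance from P to the centre is 289 + 49 = 338.
The tangent meets the radius at right angles, so tangent² = |PO|² − r² = 338 − 144 = 194.

√194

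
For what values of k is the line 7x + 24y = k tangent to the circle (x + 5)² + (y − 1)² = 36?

k = −161 or k = 139

For a tangent, require d(centre, line) = r = 6.
|7·(−5) + 24·1 − k| / √625 = 6
|k − (−11)| = 6·25, so k = 139 or k = −161.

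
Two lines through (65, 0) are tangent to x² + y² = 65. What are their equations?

x + 8y = 65 and x − 8y = 65

Write the tangent as mx − y + (0 − m·(65)) = 0 and set its distance from the centre to √65:
[m·(−65) − (0)]² = 65(m² + 1)
64m² − 1 = 0, so m = −1/8 or m = 1/8.
Through (65, 0) these give x + 8y = 65 and x − 8y = 65.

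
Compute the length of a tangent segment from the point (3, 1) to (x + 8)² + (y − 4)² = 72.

With centre O = (−8, 4), |OP|² = 130 and r² = 72.
The tangent meets the radius at right angles, so tangent² = |PO|² − r² = 130 − 72 = 58.

√58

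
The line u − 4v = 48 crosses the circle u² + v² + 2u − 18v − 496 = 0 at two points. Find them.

From the line, v = (−48 + u)/4. Substituting:
17u² − 136u − 2176 = 0  ⟹  u² − 8u − 128 = 0
u = 16 or u = −8, giving (16, −8) and (−8, −14).

(−8, −14) and (16, −8)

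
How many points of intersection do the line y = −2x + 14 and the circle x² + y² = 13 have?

0

Centre (0, 0), r² = 13. Distance² from centre to line = (−14)²/5 = 196/5.
Since d² > r², the line lies outside the circle.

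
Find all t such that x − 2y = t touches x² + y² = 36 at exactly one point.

t = ±6√5

The line touches the circle iff its distance from (0, 0) is 6:
|1·0 − 2·0 − t| / √5 = 6
|t| = 6√5.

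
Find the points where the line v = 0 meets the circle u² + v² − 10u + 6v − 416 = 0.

(−16, 0) and (26, 0)

Substitute v = 0:
u² − 10u − 416 = 0
u = 26 or u = −16, giving (26, 0) and (−16, 0).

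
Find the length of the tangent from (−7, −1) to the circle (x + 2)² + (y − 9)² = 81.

Centre (−2, 9), r² = 81. |PO|² = (−5)² + (−10)² = 125.
The tangent meets the radius at right angles, so tangent² = |PO|² − r² = 125 − 81 = 44.

2√11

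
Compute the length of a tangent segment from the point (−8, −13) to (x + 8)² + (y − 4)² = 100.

3√21

The centre is (−8, 4) and r = 10. The square of the distance from P to the centre is 0 + 289 = 289.
By the tangent–radius right angle, tangent length = √(|PO|² − r²) = √189 = 3√21.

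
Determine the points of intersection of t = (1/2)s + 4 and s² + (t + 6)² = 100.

(−8, 0) and (0, 4)

From the line, t = (8 + s)/2. Substituting:
5s² + 40s = 0  ⟹  s² + 8s = 0
s = 0 or s = −8, giving (0, 4) and (−8, 0).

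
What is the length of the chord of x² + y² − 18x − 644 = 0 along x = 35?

14

Centre (9, 0), r² = 725. Perpendicular distance d from centre to line = |−26| / √1 = 26.
Chord = 2√(r² − d²) = 2·√(49) = 14.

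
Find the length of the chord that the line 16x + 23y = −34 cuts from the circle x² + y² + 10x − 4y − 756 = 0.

Centre (−5, 2), r² = 785. Perpendicular distance d from centre to line = |0| / √785 = 0/√785.
Half the chord is √(r² − d²) = √(785), so the full chord is 2√785.

2√785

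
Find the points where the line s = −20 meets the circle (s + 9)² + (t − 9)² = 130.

The line gives s = −20. Substituting into the circle:
t² − 18t + 72 = 0
t = 12 or t = 6, giving (−20, 12) and (−20, 6).

(−20, 6) and (−20, 12)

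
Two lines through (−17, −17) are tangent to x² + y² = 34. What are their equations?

5x − 3y = −34 and 3x − 5y = 34

A line y − (−17) = m(x − (−17)) is tangent when its distance from (0, 0) is √34:
(17m − (17))² = 34(m² + 1)
15m² − 34m + 15 = 0, so m = 5/3 or m = 3/5.
With m = 5/3: 5x − 3y = −34. With m = 3/5: 3x − 5y = 34.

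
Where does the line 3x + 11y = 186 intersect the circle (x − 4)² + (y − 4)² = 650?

(−15, 21) and (29, 9)

Express y = (186 − 3x)/11 and substitute into the circle:
130x² − 1820x − 56550 = 0  ⟹  x² − 14x − 435 = 0
x = 29 or x = −15, giving (29, 9) and (−15, 21).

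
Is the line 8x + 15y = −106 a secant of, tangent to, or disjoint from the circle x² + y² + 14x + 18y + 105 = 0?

Centre (−7, −9), r² = 25. Distance² from centre to line = (−85)²/289 = 25.
Since d² = r², the line is tangent.

tangent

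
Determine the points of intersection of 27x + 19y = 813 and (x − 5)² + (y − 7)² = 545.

(9, 30) and (28, 3)

Substitute y = (813 − 27x)/19:
1090x² − 40330x + 274680 = 0  ⟹  x² − 37x + 252 = 0
x = 28 or x = 9, giving (28, 3) and (9, 30).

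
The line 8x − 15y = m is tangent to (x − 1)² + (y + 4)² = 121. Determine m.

For a tangent, require d(centre, line) = r = 11.
|8·1 − 15·(−4) − m| / √289 = 11
|m − (68)| = 11·17, so m = 255 or m = −119.

m = −119 or m = 255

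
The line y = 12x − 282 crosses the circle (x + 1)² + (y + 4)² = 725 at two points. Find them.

From the line, y = 12x − 282. Substituting:
145x² − 6670x + 76560 = 0  ⟹  x² − 46x + 528 = 0
x = 24 or x = 22, giving (24, 6) and (22, −18).

(22, −18) and (24, 6)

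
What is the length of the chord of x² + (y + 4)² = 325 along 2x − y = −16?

14√5

From the line, y = 2x + 16. Substituting:
5x² + 80x + 75 = 0  ⟹  x² + 16x + 15 = 0
x = −1 or x = −15, giving (−1, 14) and (−15, −14).
|(−1, 14) − (−15, −14)| = √((14)² + (28)²) = 14√5.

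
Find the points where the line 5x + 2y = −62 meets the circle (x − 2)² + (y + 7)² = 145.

(−10, −6) and (−6, −16)

From the line, y = (−62 − 5x)/2. Substituting:
29x² + 464x + 1740 = 0  ⟹  x² + 16x + 60 = 0
x = −6 or x = −10, giving (−6, −16) and (−10, −6).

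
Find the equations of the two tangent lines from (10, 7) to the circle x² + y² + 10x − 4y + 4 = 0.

3x − 4y = 2 and y = 7

A line y − (7) = m(x − (10)) is tangent when its distance from (−5, 2) is 5:
[m·(−15) − (−5)]² = 25(m² + 1)
4m² − 3m = 0, so m = 3/4 or m = 0.
With m = 3/4: 3x − 4y = 2. With m = 0: y = 7.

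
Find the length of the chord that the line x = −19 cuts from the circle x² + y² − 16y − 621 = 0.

The distance from (0, 8) to the line is 19, and r² = 685.
Half the chord is √(r² − d²) = √(324), so the full chord is 36.

36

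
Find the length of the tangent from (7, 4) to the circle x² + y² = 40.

With centre O = (0, 0), |OP|² = 65 and r² = 40.
By the tangent–radius right angle, tangent length = √(|PO|² − r²) = √25 = 5.

5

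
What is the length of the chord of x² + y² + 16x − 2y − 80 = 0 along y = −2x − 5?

10√5

The distance from (−8, 1) to the line is 10/√5, and r² = 145.
Half the chord is √(r² − d²) = √(125), so the full chord is 10√5.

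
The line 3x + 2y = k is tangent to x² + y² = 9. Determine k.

The line touches the circle iff its distance from (0, 0) is 3:
|3·0 + 2·0 − k| / √13 = 3
|k| = 3√13.

k = ±3√13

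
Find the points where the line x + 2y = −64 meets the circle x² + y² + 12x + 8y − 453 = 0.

From the line, y = (−64 − x)/2. Substituting:
5x² + 160x + 1260 = 0  ⟹  x² + 32x + 252 = 0
x = −14 or x = −18, giving (−14, −25) and (−18, −23).

(−18, −23) and (−14, −25)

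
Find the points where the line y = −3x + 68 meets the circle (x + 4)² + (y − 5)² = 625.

(16, 20) and (21, 5)

Substitute y = −3x + 68:
10x² − 370x + 3360 = 0  ⟹  x² − 37x + 336 = 0
x = 21 or x = 16, giving (21, 5) and (16, 20).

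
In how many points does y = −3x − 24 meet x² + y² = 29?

d² = (3·0 + 1·0 − (−24))²/10 = 288/5; r² = 29.
Since d² > r², the line lies outside the circle.

0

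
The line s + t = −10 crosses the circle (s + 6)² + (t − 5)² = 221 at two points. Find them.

(−20, 10) and (−1, −9)

From the line, t = −s − 10. Substituting:
2s² + 42s + 40 = 0  ⟹  s² + 21s + 20 = 0
s = −1 or s = −20, giving (−1, −9) and (−20, 10).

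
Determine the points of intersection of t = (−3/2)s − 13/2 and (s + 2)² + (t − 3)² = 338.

(−15, 16) and (5, −14)

Express t = (−13 − 3s)/2 and substitute into the circle:
13s² + 130s − 975 = 0  ⟹  s² + 10s − 75 = 0
s = 5 or s = −15, giving (5, −14) and (−15, 16).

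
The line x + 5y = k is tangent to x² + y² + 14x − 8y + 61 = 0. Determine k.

Tangency holds when the distance from the centre (−7, 4) to the line equals the radius 2:
|1·(−7) + 5·4 − k| / √26 = 2
|k − (13)| = 2√26.

k = 13 ± 2√26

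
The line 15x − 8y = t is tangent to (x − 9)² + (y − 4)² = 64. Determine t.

Tangency holds when the distance from the centre (9, 4) to the line equals the radius 8:
|15·9 − 8·4 − t| / √289 = 8
|t − (103)| = 8·17, so t = 239 or t = −33.

t = −33 or t = 239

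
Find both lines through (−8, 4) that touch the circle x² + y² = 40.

A line y − (4) = m(x − (−8)) is tangent when its distance from (0, 0) is 2√10:
(8m − (−4))² = 40(m² + 1)
3m² + 8m − 3 = 0, so m = 1/3 or m = −3.
Through (−8, 4) these give x − 3y = −20 and 3x + y = −20.

x − 3y = −20 and 3x + y = −20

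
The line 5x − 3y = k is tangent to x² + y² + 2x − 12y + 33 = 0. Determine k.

k = −23 ± 2√34

For a tangent, require d(centre, line) = r = 2.
|5·(−1) − 3·6 − k| / √34 = 2
|k − (−23)| = 2√34.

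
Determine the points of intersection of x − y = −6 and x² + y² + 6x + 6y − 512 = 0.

(−22, −16) and (10, 16)

Express y = x + 6 and substitute into the circle:
2x² + 24x − 440 = 0  ⟹  x² + 12x − 220 = 0
x = 10 or x = −22, giving (10, 16) and (−22, −16).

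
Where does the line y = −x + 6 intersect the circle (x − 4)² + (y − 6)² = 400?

(−12, 18) and (16, −10)

From the line, y = −x + 6. Substituting:
2x² − 8x − 384 = 0  ⟹  x² − 4x − 192 = 0
x = 16 or x = −12, giving (16, −10) and (−12, 18).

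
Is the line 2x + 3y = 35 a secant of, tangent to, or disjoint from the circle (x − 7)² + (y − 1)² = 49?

Centre (7, 1), r² = 49. Distance² from centre to line = (−18)²/13 = 324/13.
Since d² < r², the line cuts the circle twice.

secant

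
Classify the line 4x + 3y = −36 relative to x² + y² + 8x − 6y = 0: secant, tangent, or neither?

neither

Substituting the line into the circle gives 25x² + 432x + 1944 = 0.
Discriminant = (432)² − 4·25·(1944) = −7776 < 0.
No real roots: the line does not meet the circle.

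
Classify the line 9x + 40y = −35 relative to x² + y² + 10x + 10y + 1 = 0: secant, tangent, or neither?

Substituting the line into the circle gives 1681x² + 13030x − 11175 = 0.
Discriminant = (13030)² − 4·1681·(−11175) = 244921600 > 0.
Two real roots: the line is a secant.

secant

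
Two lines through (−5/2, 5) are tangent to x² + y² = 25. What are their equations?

4x − 3y = −25 and y = 5

Write the tangent as mx − y + (5 − m·(−5/2)) = 0 and set its distance from the centre to 5:
[m·(5/2) − (−5)]² = 25(m² + 1)
3m² − 4m = 0, so m = 4/3 or m = 0.
Through (−5/2, 5) these give 4x − 3y = −25 and y = 5.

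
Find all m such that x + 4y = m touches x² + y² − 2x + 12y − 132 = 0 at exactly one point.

For a tangent, require d(centre, line) = r = 13.
|1·1 + 4·(−6) − m| / √17 = 13
|m − (−23)| = 13√17.

m = −23 ± 13√17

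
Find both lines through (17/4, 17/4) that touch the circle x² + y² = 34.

5x + 3y = 34 and 3x + 5y = 34

Let a tangent through (17/4, 17/4) have slope m. Its distance from (0, 0) must equal √34:
[m·(−17/4) − (−17/4)]² = 34(m² + 1)
15m² + 34m + 15 = 0, so m = −5/3 or m = −3/5.
With m = −5/3: 5x + 3y = 34. With m = −3/5: 3x + 5y = 34.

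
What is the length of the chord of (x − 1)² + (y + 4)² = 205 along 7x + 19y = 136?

Centre (1, −4), r² = 205. Perpendicular distance d from centre to line = |−205| / √410 = 205/√410.
Chord = 2√(r² − d²) = 2·√(205/2) = √410.

√410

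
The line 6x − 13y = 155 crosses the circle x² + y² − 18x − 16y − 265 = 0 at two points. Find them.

(2, −11) and (28, 1)

From the line, y = (−155 + 6x)/13. Substituting:
205x² − 6150x + 11480 = 0  ⟹  x² − 30x + 56 = 0
x = 28 or x = 2, giving (28, 1) and (2, −11).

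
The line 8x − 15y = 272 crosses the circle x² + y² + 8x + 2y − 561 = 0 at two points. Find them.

Substitute y = (−272 + 8x)/15:
289x² − 2312x − 60401 = 0  ⟹  x² − 8x − 209 = 0
x = 19 or x = −11, giving (19, −8) and (−11, −24).

(−11, −24) and (19, −8)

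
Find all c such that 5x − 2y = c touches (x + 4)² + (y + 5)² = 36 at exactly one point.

c = −10 ± 6√29

Tangency holds when the distance from the centre (−4, −5) to the line equals the radius 6:
|5·(−4) − 2·(−5) − c| / √29 = 6
|c − (−10)| = 6√29.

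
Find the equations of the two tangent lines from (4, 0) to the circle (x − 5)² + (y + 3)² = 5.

2x − y = 8 and x + 2y = 4

Write the tangent as mx − y + (0 − m·(4)) = 0 and set its distance from the centre to √5:
(1m − (−3))² = 5(m² + 1)
2m² − 3m − 2 = 0, so m = 2 or m = −1/2.
Through (4, 0) these give 2x − y = 8 and x + 2y = 4.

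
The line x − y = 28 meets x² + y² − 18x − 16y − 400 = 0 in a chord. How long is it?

19√2

Express y = x − 28 and substitute into the circle:
2x² − 90x + 832 = 0  ⟹  x² − 45x + 416 = 0
x = 32 or x = 13, giving (32, 4) and (13, −15).
|(32, 4) − (13, −15)| = √((19)² + (19)²) = 19√2.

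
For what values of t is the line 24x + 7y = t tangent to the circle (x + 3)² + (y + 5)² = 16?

The line touches the circle iff its distance from (−3, −5) is 4:
|24·(−3) + 7·(−5) − t| / √625 = 4
|t − (−107)| = 4·25, so t = −7 or t = −207.

t = −207 or t = −7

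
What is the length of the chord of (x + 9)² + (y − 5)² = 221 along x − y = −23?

Centre (−9, 5), r² = 221. Perpendicular distance d from centre to line = |9| / √2 = 9/√2.
Half the chord is √(r² − d²) = √(361/2), so the full chord is 19√2.

19√2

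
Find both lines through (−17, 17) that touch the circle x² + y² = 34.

3x + 5y = 34 and 5x + 3y = −34

A line y − (17) = m(x − (−17)) is tangent when its distance from (0, 0) is √34:
(17m − (−17))² = 34(m² + 1)
15m² + 34m + 15 = 0, so m = −3/5 or m = −5/3.
Through (−17, 17) these give 3x + 5y = 34 and 5x + 3y = −34.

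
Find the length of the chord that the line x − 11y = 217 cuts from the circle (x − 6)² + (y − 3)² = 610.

Express y = (−217 + x)/11 and substitute into the circle:
122x² − 1952x − 6954 = 0  ⟹  x² − 16x − 57 = 0
x = 19 or x = −3, giving (19, −18) and (−3, −20).
|(19, −18) − (−3, −20)| = √((22)² + (2)²) = 2√122.

2√122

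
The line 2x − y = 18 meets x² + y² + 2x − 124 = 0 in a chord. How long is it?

6√5

Centre (−1, 0), r² = 125. Perpendicular distance d from centre to line = |−20| / √5 = 20/√5.
Half the chord is √(r² − d²) = √(45), so the full chord is 6√5.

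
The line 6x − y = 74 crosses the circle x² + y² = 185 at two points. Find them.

From the line, y = 6x − 74. Substituting:
37x² − 888x + 5291 = 0  ⟹  x² − 24x + 143 = 0
x = 13 or x = 11, giving (13, 4) and (11, −8).

(11, −8) and (13, 4)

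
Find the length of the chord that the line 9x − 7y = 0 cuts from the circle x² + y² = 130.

Centre (0, 0), r² = 130. Perpendicular distance d from centre to line = |0| / √130 = 0/√130.
Chord = 2√(r² − d²) = 2·√(130) = 2√130.

2√130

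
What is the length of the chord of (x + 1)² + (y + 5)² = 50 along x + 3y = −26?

Express y = (−26 − x)/3 and substitute into the circle:
10x² + 40x − 320 = 0  ⟹  x² + 4x − 32 = 0
x = 4 or x = −8, giving (4, −10) and (−8, −6).
Chord length = distance between (4, −10) and (−8, −6) = √160 = 4√10.

4√10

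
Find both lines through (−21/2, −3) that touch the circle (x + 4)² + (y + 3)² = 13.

Write the tangent as mx − y + (−3 − m·(−21/2)) = 0 and set its distance from the centre to √13:
[m·(13/2) − (0)]² = 13(m² + 1)
9m² − 4 = 0, so m = 2/3 or m = −2/3.
With m = 2/3: 2x − 3y = −12. With m = −2/3: 2x + 3y = −30.

2x − 3y = −12 and 2x + 3y = −30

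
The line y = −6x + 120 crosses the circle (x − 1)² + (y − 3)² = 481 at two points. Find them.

Substitute y = −6x + 120:
37x² − 1406x + 13209 = 0  ⟹  x² − 38x + 357 = 0
x = 21 or x = 17, giving (21, −6) and (17, 18).

(17, 18) and (21, −6)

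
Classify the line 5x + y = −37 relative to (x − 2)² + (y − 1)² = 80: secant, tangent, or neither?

neither

Centre (2, 1), r² = 80. Distance² from centre to line = (48)²/26 = 1152/13.
Since d² > r², the line lies outside the circle.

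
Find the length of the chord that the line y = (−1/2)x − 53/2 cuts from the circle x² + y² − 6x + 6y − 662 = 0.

12√5

Express y = (−53 − x)/2 and substitute into the circle:
5x² + 70x − 475 = 0  ⟹  x² + 14x − 95 = 0
x = 5 or x = −19, giving (5, −29) and (−19, −17).
|(5, −29) − (−19, −17)| = √((24)² + (−12)²) = 12√5.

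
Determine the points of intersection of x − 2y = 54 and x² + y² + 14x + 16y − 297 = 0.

(0, −27) and (4, −25)

Substitute y = (−54 + x)/2:
5x² − 20x = 0  ⟹  x² − 4x = 0
x = 4 or x = 0, giving (4, −25) and (0, −27).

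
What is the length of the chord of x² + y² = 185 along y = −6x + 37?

Express y = −6x + 37 and substitute into the circle:
37x² − 444x + 1184 = 0  ⟹  x² − 12x + 32 = 0
x = 8 or x = 4, giving (8, −11) and (4, 13).
|(8, −11) − (4, 13)| = √((4)² + (−24)²) = 4√37.

4√37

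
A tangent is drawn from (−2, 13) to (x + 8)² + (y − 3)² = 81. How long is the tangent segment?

With centre O = (−8, 3), |OP|² = 136 and r² = 81.
The tangent meets the radius at right angles, so tangent² = |PO|² − r² = 136 − 81 = 55.

√55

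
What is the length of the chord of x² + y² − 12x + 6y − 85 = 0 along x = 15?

The line gives x = 15. Substituting into the circle:
y² + 6y − 40 = 0
y = 4 or y = −10, giving (15, 4) and (15, −10).
Chord length = distance between (15, 4) and (15, −10) = √196 = 14.

14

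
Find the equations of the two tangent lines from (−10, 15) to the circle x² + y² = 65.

Write the tangent as mx − y + (15 − m·(−10)) = 0 and set its distance from the centre to √65:
[m·(10) − (−15)]² = 65(m² + 1)
7m² + 60m + 32 = 0, so m = −8 or m = −4/7.
With m = −8: 8x + y = −65. With m = −4/7: 4x + 7y = 65.

8x + y = −65 and 4x + 7y = 65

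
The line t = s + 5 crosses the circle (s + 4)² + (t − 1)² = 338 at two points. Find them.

From the line, t = s + 5. Substituting:
2s² + 16s − 306 = 0  ⟹  s² + 8s − 153 = 0
s = 9 or s = −17, giving (9, 14) and (−17, −12).

(−17, −12) and (9, 14)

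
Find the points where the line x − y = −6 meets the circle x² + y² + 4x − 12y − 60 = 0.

(−8, −2) and (6, 12)

Substitute y = x + 6:
2x² + 4x − 96 = 0  ⟹  x² + 2x − 48 = 0
x = 6 or x = −8, giving (6, 12) and (−8, −2).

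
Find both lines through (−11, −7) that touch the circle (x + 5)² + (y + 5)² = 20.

x + 2y = −25 and 2x − y = −15

Let a tangent through (−11, −7) have slope m. Its distance from (−5, −5) must equal 2√5:
[m·(6) − (2)]² = 20(m² + 1)
2m² − 3m − 2 = 0, so m = −1/2 or m = 2.
With m = −1/2: x + 2y = −25. With m = 2: 2x − y = −15.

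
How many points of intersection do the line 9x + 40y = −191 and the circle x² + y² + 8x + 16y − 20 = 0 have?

2

Substituting the line into the circle gives 1681x² + 10478x − 117759 = 0.
Discriminant = (10478)² − 4·1681·(−117759) = 901600000 > 0.
Two real roots: the line is a secant.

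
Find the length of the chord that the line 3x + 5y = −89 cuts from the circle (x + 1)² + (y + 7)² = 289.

Express y = (−89 − 3x)/5 and substitute into the circle:
34x² + 374x − 4284 = 0  ⟹  x² + 11x − 126 = 0
x = 7 or x = −18, giving (7, −22) and (−18, −7).
Chord length = distance between (7, −22) and (−18, −7) = √850 = 5√34.

5√34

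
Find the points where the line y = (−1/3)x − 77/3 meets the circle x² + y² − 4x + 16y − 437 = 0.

(−17, −20) and (10, −29)

From the line, y = (−77 − x)/3. Substituting:
10x² + 70x − 1700 = 0  ⟹  x² + 7x − 170 = 0
x = 10 or x = −17, giving (10, −29) and (−17, −20).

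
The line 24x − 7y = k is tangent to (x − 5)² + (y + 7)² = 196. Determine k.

The line touches the circle iff its distance from (5, −7) is 14:
|24·5 − 7·(−7) − k| / √625 = 14
|k − (169)| = 14·25, so k = 519 or k = −181.

k = −181 or k = 519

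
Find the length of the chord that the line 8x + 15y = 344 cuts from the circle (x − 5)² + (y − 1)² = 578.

Centre (5, 1), r² = 578. Perpendicular distance d from centre to line = |−289| / √289 = 289/√289.
Half the chord is √(r² − d²) = √(289), so the full chord is 34.

34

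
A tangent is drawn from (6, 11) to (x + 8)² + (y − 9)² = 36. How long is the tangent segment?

2√41

Centre (−8, 9), r² = 36. |PO|² = (14)² + (2)² = 200.
The tangent meets the radius at right angles, so tangent² = |PO|² − r² = 200 − 36 = 164.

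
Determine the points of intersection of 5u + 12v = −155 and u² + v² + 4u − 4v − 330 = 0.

From the line, v = (−155 − 5u)/12. Substituting:
169u² + 2366u − 16055 = 0  ⟹  u² + 14u − 95 = 0
u = 5 or u = −19, giving (5, −15) and (−19, −5).

(−19, −5) and (5, −15)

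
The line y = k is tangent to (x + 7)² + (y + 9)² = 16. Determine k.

The line touches the circle iff its distance from (−7, −9) is 4:
|0·(−7) + 1·(−9) − k| / √1 = 4
|k − (−9)| = 4, so k = −5 or k = −13.

k = −13 or k = −5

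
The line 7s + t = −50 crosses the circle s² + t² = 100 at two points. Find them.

(−8, 6) and (−6, −8)

Express t = −7s − 50 and substitute into the circle:
50s² + 700s + 2400 = 0  ⟹  s² + 14s + 48 = 0
s = −6 or s = −8, giving (−6, −8) and (−8, 6).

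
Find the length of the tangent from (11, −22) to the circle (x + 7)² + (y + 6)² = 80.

With centre O = (−7, −6), |OP|² = 580 and r² = 80.
The tangent meets the radius at right angles, so tangent² = |PO|² − r² = 580 − 80 = 500.

10√5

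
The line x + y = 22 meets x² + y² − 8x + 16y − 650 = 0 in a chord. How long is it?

The distance from (4, −8) to the line is 26/√2, and r² = 730.
Half the chord is √(r² − d²) = √(392), so the full chord is 28√2.

28√2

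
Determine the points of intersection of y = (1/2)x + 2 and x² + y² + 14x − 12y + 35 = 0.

(−6, −1) and (−2, 1)

From the line, y = (4 + x)/2. Substituting:
5x² + 40x + 60 = 0  ⟹  x² + 8x + 12 = 0
x = −2 or x = −6, giving (−2, 1) and (−6, −1).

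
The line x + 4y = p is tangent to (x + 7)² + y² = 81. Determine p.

For a tangent, require d(centre, line) = r = 9.
|1·(−7) + 4·0 − p| / √17 = 9
|p − (−7)| = 9√17.

p = −7 ± 9√17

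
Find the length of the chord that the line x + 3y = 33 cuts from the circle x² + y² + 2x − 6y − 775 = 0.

Centre (−1, 3), r² = 785. Perpendicular distance d from centre to line = |−25| / √10 = 25/√10.
Half the chord is √(r² − d²) = √(1445/2), so the full chord is 17√10.

17√10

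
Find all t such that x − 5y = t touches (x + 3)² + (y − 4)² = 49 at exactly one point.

t = −23 ± 7√26

Tangency holds when the distance from the centre (−3, 4) to the line equals the radius 7:
|1·(−3) − 5·4 − t| / √26 = 7
|t − (−23)| = 7√26.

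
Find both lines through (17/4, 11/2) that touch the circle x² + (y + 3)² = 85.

Let a tangent through (17/4, 11/2) have slope m. Its distance from (0, −3) must equal √85:
(−17/4m − (−17/2))² = 85(m² + 1)
63m² + 68m + 12 = 0, so m = −2/9 or m = −6/7.
Through (17/4, 11/2) these give 2x + 9y = 58 and 6x + 7y = 64.

2x + 9y = 58 and 6x + 7y = 64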